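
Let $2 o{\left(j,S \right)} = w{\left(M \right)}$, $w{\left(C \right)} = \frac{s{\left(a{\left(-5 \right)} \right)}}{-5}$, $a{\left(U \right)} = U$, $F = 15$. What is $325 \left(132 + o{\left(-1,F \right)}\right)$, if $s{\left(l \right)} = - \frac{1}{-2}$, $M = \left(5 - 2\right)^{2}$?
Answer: $\frac{171535}{4} \approx 42884.0$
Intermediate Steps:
$M = 9$ ($M = 3^{2} = 9$)
$s{\left(l \right)} = \frac{1}{2}$ ($s{\left(l \right)} = \left(-1\right) \left(- \frac{1}{2}\right) = \frac{1}{2}$)
$w{\left(C \right)} = - \frac{1}{10}$ ($w{\left(C \right)} = \frac{1}{2 \left(-5\right)} = \frac{1}{2} \left(- \frac{1}{5}\right) = - \frac{1}{10}$)
$o{\left(j,S \right)} = - \frac{1}{20}$ ($o{\left(j,S \right)} = \frac{1}{2} \left(- \frac{1}{10}\right) = - \frac{1}{20}$)
$325 \left(132 + o{\left(-1,F \right)}\right) = 325 \left(132 - \frac{1}{20}\right) = 325 \cdot \frac{2639}{20} = \frac{171535}{4}$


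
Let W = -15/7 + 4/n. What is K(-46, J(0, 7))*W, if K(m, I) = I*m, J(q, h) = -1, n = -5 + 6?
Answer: 598/7 ≈ 85.429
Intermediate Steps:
n = 1
W = 13/7 (W = -15/7 + 4/1 = -15*⅐ + 4*1 = -15/7 + 4 = 13/7 ≈ 1.8571)
K(-46, J(0, 7))*W = -1*(-46)*(13/7) = 46*(13/7) = 598/7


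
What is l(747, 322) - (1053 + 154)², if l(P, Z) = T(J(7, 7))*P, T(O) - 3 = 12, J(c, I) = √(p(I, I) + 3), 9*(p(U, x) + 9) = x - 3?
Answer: -1445644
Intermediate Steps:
p(U, x) = -28/3 + x/9 (p(U, x) = -9 + (x - 3)/9 = -9 + (-3 + x)/9 = -9 + (-⅓ + x/9) = -28/3 + x/9)
J(c, I) = √(-19/3 + I/9) (J(c, I) = √((-28/3 + I/9) + 3) = √(-19/3 + I/9))
T(O) = 15 (T(O) = 3 + 12 = 15)
l(P, Z) = 15*P
l(747, 322) - (1053 + 154)² = 15*747 - (1053 + 154)² = 11205 - 1*1207² = 11205 - 1*1456849 = 11205 - 1456849 = -1445644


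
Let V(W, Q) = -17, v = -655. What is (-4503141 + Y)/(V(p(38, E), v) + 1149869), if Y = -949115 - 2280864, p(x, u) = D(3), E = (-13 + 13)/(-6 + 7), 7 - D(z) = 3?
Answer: -6880/1023 ≈ -6.7253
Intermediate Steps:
D(z) = 4 (D(z) = 7 - 1*3 = 7 - 3 = 4)
E = 0 (E = 0/1 = 0*1 = 0)
p(x, u) = 4
Y = -3229979
(-4503141 + Y)/(V(p(38, E), v) + 1149869) = (-4503141 - 3229979)/(-17 + 1149869) = -7733120/1149852 = -7733120*1/1149852 = -6880/1023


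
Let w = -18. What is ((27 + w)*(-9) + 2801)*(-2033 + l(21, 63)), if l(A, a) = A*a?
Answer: -1931200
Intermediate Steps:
((27 + w)*(-9) + 2801)*(-2033 + l(21, 63)) = ((27 - 18)*(-9) + 2801)*(-2033 + 21*63) = (9*(-9) + 2801)*(-2033 + 1323) = (-81 + 2801)*(-710) = 2720*(-710) = -1931200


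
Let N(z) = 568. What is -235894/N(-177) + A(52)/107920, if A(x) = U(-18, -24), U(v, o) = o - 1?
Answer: -8963977/21584 ≈ -415.31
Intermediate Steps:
U(v, o) = -1 + o
A(x) = -25 (A(x) = -1 - 24 = -25)
-235894/N(-177) + A(52)/107920 = -235894/568 - 25/107920 = -235894*1/568 - 25*1/107920 = -117947/284 - 5/21584 = -8963977/21584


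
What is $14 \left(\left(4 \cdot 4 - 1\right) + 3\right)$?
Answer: $252$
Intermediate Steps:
$14 \left(\left(4 \cdot 4 - 1\right) + 3\right) = 14 \left(\left(16 - 1\right) + 3\right) = 14 \left(15 + 3\right) = 14 \cdot 18 = 252$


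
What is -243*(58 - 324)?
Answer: 64638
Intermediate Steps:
-243*(58 - 324) = -243*(-266) = 64638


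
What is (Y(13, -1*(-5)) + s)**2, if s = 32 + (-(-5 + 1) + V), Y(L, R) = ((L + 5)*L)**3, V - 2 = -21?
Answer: 164170944552241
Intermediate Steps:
V = -19 (V = 2 - 21 = -19)
Y(L, R) = L**3*(5 + L)**3 (Y(L, R) = ((5 + L)*L)**3 = (L*(5 + L))**3 = L**3*(5 + L)**3)
s = 17 (s = 32 + (-(-5 + 1) - 19) = 32 + (-1*(-4) - 19) = 32 + (4 - 19) = 32 - 15 = 17)
(Y(13, -1*(-5)) + s)**2 = (13**3*(5 + 13)**3 + 17)**2 = (2197*18**3 + 17)**2 = (2197*5832 + 17)**2 = (12812904 + 17)**2 = 12812921**2 = 164170944552241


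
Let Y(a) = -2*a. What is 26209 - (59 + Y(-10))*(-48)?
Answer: 30001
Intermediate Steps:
26209 - (59 + Y(-10))*(-48) = 26209 - (59 - 2*(-10))*(-48) = 26209 - (59 + 20)*(-48) = 26209 - 79*(-48) = 26209 - 1*(-3792) = 26209 + 3792 = 30001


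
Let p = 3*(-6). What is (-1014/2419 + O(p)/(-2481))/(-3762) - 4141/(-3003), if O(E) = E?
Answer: 52470286877/38047756747 ≈ 1.3791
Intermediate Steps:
p = -18
(-1014/2419 + O(p)/(-2481))/(-3762) - 4141/(-3003) = (-1014/2419 - 18/(-2481))/(-3762) - 4141/(-3003) = (-1014*1/2419 - 18*(-1/2481))*(-1/3762) - 4141*(-1/3003) = (-1014/2419 + 6/827)*(-1/3762) + 4141/3003 = -824064/2000513*(-1/3762) + 4141/3003 = 137344/1254321651 + 4141/3003 = 52470286877/38047756747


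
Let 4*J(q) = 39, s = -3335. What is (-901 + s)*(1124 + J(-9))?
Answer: -4802565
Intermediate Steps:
J(q) = 39/4 (J(q) = (¼)*39 = 39/4)
(-901 + s)*(1124 + J(-9)) = (-901 - 3335)*(1124 + 39/4) = -4236*4535/4 = -4802565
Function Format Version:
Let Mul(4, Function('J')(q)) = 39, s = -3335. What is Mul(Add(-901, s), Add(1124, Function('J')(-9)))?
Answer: -4802565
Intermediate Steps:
Function('J')(q) = Rational(39, 4) (Function('J')(q) = Mul(Rational(1, 4), 39) = Rational(39, 4))
Mul(Add(-901, s), Add(1124, Function('J')(-9))) = Mul(Add(-901, -3335), Add(1124, Rational(39, 4))) = Mul(-4236, Rational(4535, 4)) = -4802565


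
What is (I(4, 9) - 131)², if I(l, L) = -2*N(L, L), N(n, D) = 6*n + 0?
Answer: 57121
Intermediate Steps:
N(n, D) = 6*n
I(l, L) = -12*L
(I(4, 9) - 131)² = (-12*9 - 131)² = (-108 - 131)² = (-239)² = 57121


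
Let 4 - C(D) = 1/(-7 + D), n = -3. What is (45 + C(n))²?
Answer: 241081/100 ≈ 2410.8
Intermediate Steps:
C(D) = 4 - 1/(-7 + D)
(45 + C(n))² = (45 + (-29 + 4*(-3))/(-7 - 3))² = (45 + (-29 - 12)/(-10))² = (45 - ⅒*(-41))² = (45 + 41/10)² = (491/10)² = 241081/100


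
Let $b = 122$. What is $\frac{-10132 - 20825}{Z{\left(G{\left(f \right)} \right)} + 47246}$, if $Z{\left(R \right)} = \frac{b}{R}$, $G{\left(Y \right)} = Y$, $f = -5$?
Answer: $- \frac{154785}{236108} \approx -0.65557$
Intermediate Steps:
$Z{\left(R \right)} = \frac{122}{R}$
$\frac{-10132 - 20825}{Z{\left(G{\left(f \right)} \right)} + 47246} = \frac{-10132 - 20825}{\frac{122}{-5} + 47246} = - \frac{30957}{122 \left(- \frac{1}{5}\right) + 47246} = - \frac{30957}{- \frac{122}{5} + 47246} = - \frac{30957}{\frac{236108}{5}} = \left(-30957\right) \frac{5}{236108} = - \frac{154785}{236108}$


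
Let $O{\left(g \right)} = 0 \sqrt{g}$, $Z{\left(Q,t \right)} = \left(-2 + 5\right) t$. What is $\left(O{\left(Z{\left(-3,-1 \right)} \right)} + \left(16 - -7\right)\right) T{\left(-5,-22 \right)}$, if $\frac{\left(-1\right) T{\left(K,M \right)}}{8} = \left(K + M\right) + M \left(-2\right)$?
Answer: $-3128$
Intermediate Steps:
$Z{\left(Q,t \right)} = 3 t$
$T{\left(K,M \right)} = - 8 K + 8 M$ ($T{\left(K,M \right)} = - 8 \left(\left(K + M\right) + M \left(-2\right)\right) = - 8 \left(\left(K + M\right) - 2 M\right) = - 8 \left(K - M\right) = - 8 K + 8 M$)
$O{\left(g \right)} = 0$
$\left(O{\left(Z{\left(-3,-1 \right)} \right)} + \left(16 - -7\right)\right) T{\left(-5,-22 \right)} = \left(0 + \left(16 - -7\right)\right) \left(\left(-8\right) \left(-5\right) + 8 \left(-22\right)\right) = \left(0 + \left(16 + 7\right)\right) \left(40 - 176\right) = \left(0 + 23\right) \left(-136\right) = 23 \left(-136\right) = -3128$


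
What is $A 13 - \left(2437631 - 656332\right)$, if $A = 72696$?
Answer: $-836251$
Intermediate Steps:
$A 13 - \left(2437631 - 656332\right) = 72696 \cdot 13 - \left(2437631 - 656332\right) = 945048 - \left(2437631 - 656332\right) = 945048 - 1781299 = -836251$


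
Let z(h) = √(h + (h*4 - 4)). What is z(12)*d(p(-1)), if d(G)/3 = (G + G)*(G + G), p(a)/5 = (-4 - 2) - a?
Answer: 15000*√14 ≈ 56125.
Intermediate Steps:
p(a) = -30 - 5*a (p(a) = 5*((-4 - 2) - a) = 5*(-6 - a) = -30 - 5*a)
d(G) = 12*G² (d(G) = 3*((G + G)*(G + G)) = 3*((2*G)*(2*G)) = 3*(4*G²) = 12*G²)
z(h) = √(-4 + 5*h) (z(h) = √(h + (4*h - 4)) = √(h + (-4 + 4*h)) = √(-4 + 5*h))
z(12)*d(p(-1)) = √(-4 + 5*12)*(12*(-30 - 5*(-1))²) = √(-4 + 60)*(12*(-30 + 5)²) = √56*(12*(-25)²) = (2*√14)*(12*625) = (2*√14)*7500 = 15000*√14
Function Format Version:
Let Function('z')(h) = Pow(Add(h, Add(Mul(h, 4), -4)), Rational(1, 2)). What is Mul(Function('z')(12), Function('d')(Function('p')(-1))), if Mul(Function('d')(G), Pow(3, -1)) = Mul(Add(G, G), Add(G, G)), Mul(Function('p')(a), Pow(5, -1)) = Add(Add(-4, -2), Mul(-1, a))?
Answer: Mul(15000, Pow(14, Rational(1, 2))) ≈ 56125.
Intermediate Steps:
Function('p')(a) = Add(-30, Mul(-5, a)) (Function('p')(a) = Mul(5, Add(Add(-4, -2), Mul(-1, a))) = Mul(5, Add(-6, Mul(-1, a))) = Add(-30, Mul(-5, a)))
Function('d')(G) = Mul(12, Pow(G, 2)) (Function('d')(G) = Mul(3, Mul(Add(G, G), Add(G, G))) = Mul(3, Mul(Mul(2, G), Mul(2, G))) = Mul(3, Mul(4, Pow(G, 2))) = Mul(12, Pow(G, 2)))
Function('z')(h) = Pow(Add(-4, Mul(5, h)), Rational(1, 2)) (Function('z')(h) = Pow(Add(h, Add(Mul(4, h), -4)), Rational(1, 2)) = Pow(Add(h, Add(-4, Mul(4, h))), Rational(1, 2)) = Pow(Add(-4, Mul(5, h)), Rational(1, 2)))
Mul(Function('z')(12), Function('d')(Function('p')(-1))) = Mul(Pow(Add(-4, Mul(5, 12)), Rational(1, 2)), Mul(12, Pow(Add(-30, Mul(-5, -1)), 2))) = Mul(Pow(Add(-4, 60), Rational(1, 2)), Mul(12, Pow(Add(-30, 5), 2))) = Mul(Pow(56, Rational(1, 2)), Mul(12, Pow(-25, 2))) = Mul(Mul(2, Pow(14, Rational(1, 2))), Mul(12, 625)) = Mul(Mul(2, Pow(14, Rational(1, 2))), 7500) = Mul(15000, Pow(14, Rational(1, 2)))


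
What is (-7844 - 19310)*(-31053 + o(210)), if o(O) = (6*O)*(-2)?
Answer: 911641242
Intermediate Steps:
o(O) = -12*O
(-7844 - 19310)*(-31053 + o(210)) = (-7844 - 19310)*(-31053 - 12*210) = -27154*(-31053 - 2520) = -27154*(-33573) = 911641242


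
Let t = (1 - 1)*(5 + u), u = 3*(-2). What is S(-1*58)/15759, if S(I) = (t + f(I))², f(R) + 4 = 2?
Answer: 4/15759 ≈ 0.00025382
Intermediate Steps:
f(R) = -2 (f(R) = -4 + 2 = -2)
u = -6
t = 0 (t = (1 - 1)*(5 - 6) = 0*(-1) = 0)
S(I) = 4 (S(I) = (0 - 2)² = (-2)² = 4)
S(-1*58)/15759 = 4/15759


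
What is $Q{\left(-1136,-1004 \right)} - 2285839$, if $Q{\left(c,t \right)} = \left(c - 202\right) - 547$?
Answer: $-2287724$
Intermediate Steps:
$Q{\left(c,t \right)} = -749 + c$ ($Q{\left(c,t \right)} = \left(-202 + c\right) - 547 = -749 + c$)
$Q{\left(-1136,-1004 \right)} - 2285839 = \left(-749 - 1136\right) - 2285839 = -1885 - 2285839 = -2287724$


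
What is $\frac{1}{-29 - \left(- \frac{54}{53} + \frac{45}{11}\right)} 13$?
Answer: $- \frac{7579}{18698} \approx -0.40534$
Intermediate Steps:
$\frac{1}{-29 - \left(- \frac{54}{53} + \frac{45}{11}\right)} 13 = \frac{1}{-29 - \frac{1791}{583}} \cdot 13 = \frac{1}{- \frac{18698}{583}} \cdot 13 = \left(- \frac{583}{18698}\right) 13 = - \frac{7579}{18698}$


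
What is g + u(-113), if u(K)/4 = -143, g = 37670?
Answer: 37098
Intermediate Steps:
u(K) = -572 (u(K) = 4*(-143) = -572)
g + u(-113) = 37670 - 572 = 37098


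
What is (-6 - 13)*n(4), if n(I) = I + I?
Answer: -152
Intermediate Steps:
n(I) = 2*I
(-6 - 13)*n(4) = (-6 - 13)*(2*4) = -19*8 = -152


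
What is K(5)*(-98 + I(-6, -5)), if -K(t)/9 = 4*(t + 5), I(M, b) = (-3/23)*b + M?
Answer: 855720/23 ≈ 37205.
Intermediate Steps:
I(M, b) = M - 3*b/23 (I(M, b) = (-3*1/23)*b + M = -3*b/23 + M = M - 3*b/23)
K(t) = -180 - 36*t (K(t) = -36*(t + 5) = -36*(5 + t) = -9*(20 + 4*t) = -180 - 36*t)
K(5)*(-98 + I(-6, -5)) = (-180 - 36*5)*(-98 + (-6 - 3/23*(-5))) = (-180 - 180)*(-98 + (-6 + 15/23)) = -360*(-98 - 123/23) = -360*(-2377/23) = 855720/23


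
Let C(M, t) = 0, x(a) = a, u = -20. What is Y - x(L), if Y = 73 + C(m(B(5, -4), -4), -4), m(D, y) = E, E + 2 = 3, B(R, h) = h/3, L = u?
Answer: 93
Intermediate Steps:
L = -20
B(R, h) = h/3 (B(R, h) = h*(⅓) = h/3)
E = 1 (E = -2 + 3 = 1)
m(D, y) = 1
Y = 73 (Y = 73 + 0 = 73)
Y - x(L) = 73 - 1*(-20) = 73 + 20 = 93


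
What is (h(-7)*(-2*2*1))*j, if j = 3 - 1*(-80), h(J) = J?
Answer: 2324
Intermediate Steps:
j = 83 (j = 3 + 80 = 83)
(h(-7)*(-2*2*1))*j = -7*(-2*2)*83 = -(-28)*83 = -7*(-4)*83 = 28*83 = 2324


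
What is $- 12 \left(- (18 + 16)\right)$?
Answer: $408$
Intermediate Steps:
$- 12 \left(- (18 + 16)\right) = - 12 \left(\left(-1\right) 34\right) = \left(-12\right) \left(-34\right) = 408$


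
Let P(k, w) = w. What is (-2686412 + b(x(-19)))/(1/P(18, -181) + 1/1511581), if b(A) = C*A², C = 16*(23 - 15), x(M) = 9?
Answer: 183038841266771/377850 ≈ 4.8442e+8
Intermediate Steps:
C = 128 (C = 16*8 = 128)
b(A) = 128*A²
(-2686412 + b(x(-19)))/(1/P(18, -181) + 1/1511581) = (-2686412 + 128*9²)/(1/(-181) + 1/1511581) = (-2686412 + 128*81)/(-1/181 + 1/1511581) = (-2686412 + 10368)/(-1511400/273596161) = -2676044*(-273596161/1511400) = 183038841266771/377850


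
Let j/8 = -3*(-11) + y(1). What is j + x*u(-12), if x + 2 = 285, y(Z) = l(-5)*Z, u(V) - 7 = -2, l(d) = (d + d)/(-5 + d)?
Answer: 1687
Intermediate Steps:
l(d) = 2*d/(-5 + d) (l(d) = (2*d)/(-5 + d) = 2*d/(-5 + d))
u(V) = 5 (u(V) = 7 - 2 = 5)
y(Z) = Z (y(Z) = (2*(-5)/(-5 - 5))*Z = (2*(-5)/(-10))*Z = (2*(-5)*(-1/10))*Z = 1*Z = Z)
x = 283 (x = -2 + 285 = 283)
j = 272 (j = 8*(-3*(-11) + 1) = 8*(33 + 1) = 8*34 = 272)
j + x*u(-12) = 272 + 283*5 = 272 + 1415 = 1687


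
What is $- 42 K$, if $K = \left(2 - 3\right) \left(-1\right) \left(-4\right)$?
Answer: $168$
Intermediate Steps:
$K = -4$ ($K = \left(2 - 3\right) \left(-1\right) \left(-4\right) = \left(-1\right) \left(-1\right) \left(-4\right) = 1 \left(-4\right) = -4$)
$- 42 K = \left(-42\right) \left(-4\right) = 168$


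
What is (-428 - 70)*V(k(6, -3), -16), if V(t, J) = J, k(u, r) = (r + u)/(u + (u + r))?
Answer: 7968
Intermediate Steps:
k(u, r) = (r + u)/(r + 2*u) (k(u, r) = (r + u)/(u + (r + u)) = (r + u)/(r + 2*u))
(-428 - 70)*V(k(6, -3), -16) = (-428 - 70)*(-16) = -498*(-16) = 7968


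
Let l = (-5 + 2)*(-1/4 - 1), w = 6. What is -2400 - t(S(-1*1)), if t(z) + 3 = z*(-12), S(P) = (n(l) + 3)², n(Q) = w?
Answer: -1425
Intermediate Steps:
l = 15/4 (l = -3*(-1*¼ - 1) = -3*(-¼ - 1) = -3*(-5/4) = 15/4 ≈ 3.7500)
n(Q) = 6
S(P) = 81 (S(P) = (6 + 3)² = 9² = 81)
t(z) = -3 - 12*z (t(z) = -3 + z*(-12) = -3 - 12*z)
-2400 - t(S(-1*1)) = -2400 - (-3 - 12*81) = -2400 - (-3 - 972) = -2400 - 1*(-975) = -2400 + 975 = -1425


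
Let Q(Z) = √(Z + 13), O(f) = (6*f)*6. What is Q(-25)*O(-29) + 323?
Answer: 323 - 2088*I*√3 ≈ 323.0 - 3616.5*I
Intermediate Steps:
O(f) = 36*f
Q(Z) = √(13 + Z)
Q(-25)*O(-29) + 323 = √(13 - 25)*(36*(-29)) + 323 = √(-12)*(-1044) + 323 = (2*I*√3)*(-1044) + 323 = -2088*I*√3 + 323 = 323 - 2088*I*√3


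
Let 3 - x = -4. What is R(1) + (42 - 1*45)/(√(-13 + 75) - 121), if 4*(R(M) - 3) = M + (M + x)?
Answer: 307611/58316 + 3*√62/14579 ≈ 5.2765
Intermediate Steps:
x = 7 (x = 3 - 1*(-4) = 3 + 4 = 7)
R(M) = 19/4 + M/2 (R(M) = 3 + (M + (M + 7))/4 = 3 + (M + (7 + M))/4 = 3 + (7 + 2*M)/4 = 3 + (7/4 + M/2) = 19/4 + M/2)
R(1) + (42 - 1*45)/(√(-13 + 75) - 121) = (19/4 + (½)*1) + (42 - 1*45)/(√(-13 + 75) - 121) = (19/4 + ½) + (42 - 45)/(√62 - 121) = 21/4 - 3/(-121 + √62)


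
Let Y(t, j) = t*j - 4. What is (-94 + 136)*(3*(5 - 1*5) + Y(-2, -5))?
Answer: 252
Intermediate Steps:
Y(t, j) = -4 + j*t (Y(t, j) = j*t - 4 = -4 + j*t)
(-94 + 136)*(3*(5 - 1*5) + Y(-2, -5)) = (-94 + 136)*(3*(5 - 1*5) + (-4 - 5*(-2))) = 42*(3*(5 - 5) + (-4 + 10)) = 42*(3*0 + 6) = 42*(0 + 6) = 42*6 = 252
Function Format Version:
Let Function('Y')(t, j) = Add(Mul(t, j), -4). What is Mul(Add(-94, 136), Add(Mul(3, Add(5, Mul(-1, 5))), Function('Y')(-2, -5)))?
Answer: 252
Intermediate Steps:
Function('Y')(t, j) = Add(-4, Mul(j, t)) (Function('Y')(t, j) = Add(Mul(j, t), -4) = Add(-4, Mul(j, t)))
Mul(Add(-94, 136), Add(Mul(3, Add(5, Mul(-1, 5))), Function('Y')(-2, -5))) = Mul(Add(-94, 136), Add(Mul(3, Add(5, Mul(-1, 5))), Add(-4, Mul(-5, -2)))) = Mul(42, Add(Mul(3, Add(5, -5)), Add(-4, 10))) = Mul(42, Add(Mul(3, 0), 6)) = Mul(42, Add(0, 6)) = Mul(42, 6) = 252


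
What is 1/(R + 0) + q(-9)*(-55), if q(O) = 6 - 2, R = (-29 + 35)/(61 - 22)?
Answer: -427/2 ≈ -213.50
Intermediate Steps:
R = 2/13 (R = 6/39 = 6*(1/39) = 2/13 ≈ 0.15385)
q(O) = 4
1/(R + 0) + q(-9)*(-55) = 1/(2/13 + 0) + 4*(-55) = 1/(2/13) - 220 = 13/2 - 220 = -427/2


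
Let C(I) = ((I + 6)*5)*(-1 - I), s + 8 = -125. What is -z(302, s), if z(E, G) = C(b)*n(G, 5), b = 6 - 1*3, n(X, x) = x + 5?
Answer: 1800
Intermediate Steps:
n(X, x) = 5 + x
s = -133 (s = -8 - 125 = -133)
b = 3 (b = 6 - 3 = 3)
C(I) = (-1 - I)*(30 + 5*I) (C(I) = ((6 + I)*5)*(-1 - I) = (30 + 5*I)*(-1 - I) = (-1 - I)*(30 + 5*I))
z(E, G) = -1800 (z(E, G) = (-30 - 35*3 - 5*3**2)*(5 + 5) = (-30 - 105 - 5*9)*10 = (-30 - 105 - 45)*10 = -180*10 = -1800)
-z(302, s) = -1*(-1800) = 1800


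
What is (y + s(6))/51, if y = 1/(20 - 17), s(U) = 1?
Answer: 4/153 ≈ 0.026144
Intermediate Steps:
y = ⅓ (y = 1/3 = ⅓ ≈ 0.33333)
(y + s(6))/51 = (⅓ + 1)/51 = (1/51)*(4/3) = 4/153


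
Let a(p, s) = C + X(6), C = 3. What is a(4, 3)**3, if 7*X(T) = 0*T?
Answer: 27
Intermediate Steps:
X(T) = 0 (X(T) = (0*T)/7 = (1/7)*0 = 0)
a(p, s) = 3 (a(p, s) = 3 + 0 = 3)
a(4, 3)**3 = 3**3 = 27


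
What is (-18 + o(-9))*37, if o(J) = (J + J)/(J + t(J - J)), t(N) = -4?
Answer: -7992/13 ≈ -614.77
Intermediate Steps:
o(J) = 2*J/(-4 + J) (o(J) = (J + J)/(J - 4) = (2*J)/(-4 + J) = 2*J/(-4 + J))
(-18 + o(-9))*37 = (-18 + 2*(-9)/(-4 - 9))*37 = (-18 + 2*(-9)/(-13))*37 = (-18 + 2*(-9)*(-1/13))*37 = (-18 + 18/13)*37 = -216/13*37 = -7992/13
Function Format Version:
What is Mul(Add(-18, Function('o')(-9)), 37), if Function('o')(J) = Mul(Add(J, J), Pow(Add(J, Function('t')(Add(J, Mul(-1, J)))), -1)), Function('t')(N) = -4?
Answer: Rational(-7992, 13) ≈ -614.77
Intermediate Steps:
Function('o')(J) = Mul(2, J, Pow(Add(-4, J), -1)) (Function('o')(J) = Mul(Add(J, J), Pow(Add(J, -4), -1)) = Mul(Mul(2, J), Pow(Add(-4, J), -1)) = Mul(2, J, Pow(Add(-4, J), -1)))
Mul(Add(-18, Function('o')(-9)), 37) = Mul(Add(-18, Mul(2, -9, Pow(Add(-4, -9), -1))), 37) = Mul(Add(-18, Mul(2, -9, Pow(-13, -1))), 37) = Mul(Add(-18, Mul(2, -9, Rational(-1, 13))), 37) = Mul(Add(-18, Rational(18, 13)), 37) = Mul(Rational(-216, 13), 37) = Rational(-7992, 13)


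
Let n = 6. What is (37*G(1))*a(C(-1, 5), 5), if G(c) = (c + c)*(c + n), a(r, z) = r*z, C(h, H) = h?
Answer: -2590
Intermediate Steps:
G(c) = 2*c*(6 + c) (G(c) = (c + c)*(c + 6) = (2*c)*(6 + c) = 2*c*(6 + c))
(37*G(1))*a(C(-1, 5), 5) = (37*(2*1*(6 + 1)))*(-1*5) = (37*(2*1*7))*(-5) = (37*14)*(-5) = 518*(-5) = -2590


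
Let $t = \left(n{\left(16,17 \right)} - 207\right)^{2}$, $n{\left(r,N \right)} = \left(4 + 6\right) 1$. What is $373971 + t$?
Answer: $412780$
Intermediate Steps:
$n{\left(r,N \right)} = 10$ ($n{\left(r,N \right)} = 10 \cdot 1 = 10$)
$t = 38809$ ($t = \left(10 - 207\right)^{2} = \left(-197\right)^{2} = 38809$)
$373971 + t = 373971 + 38809 = 412780$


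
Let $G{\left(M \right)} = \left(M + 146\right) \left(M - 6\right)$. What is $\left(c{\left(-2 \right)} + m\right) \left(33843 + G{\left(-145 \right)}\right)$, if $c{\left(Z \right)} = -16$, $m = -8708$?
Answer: $-293929008$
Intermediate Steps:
$G{\left(M \right)} = \left(-6 + M\right) \left(146 + M\right)$ ($G{\left(M \right)} = \left(146 + M\right) \left(-6 + M\right) = \left(-6 + M\right) \left(146 + M\right)$)
$\left(c{\left(-2 \right)} + m\right) \left(33843 + G{\left(-145 \right)}\right) = \left(-16 - 8708\right) \left(33843 + \left(-876 + \left(-145\right)^{2} + 140 \left(-145\right)\right)\right) = - 8724 \left(33843 - 151\right) = \left(-8724\right) 33692 = -293929008$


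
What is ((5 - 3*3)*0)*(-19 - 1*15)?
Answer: 0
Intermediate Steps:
((5 - 3*3)*0)*(-19 - 1*15) = ((5 - 9)*0)*(-19 - 15) = -4*0*(-34) = 0*(-34) = 0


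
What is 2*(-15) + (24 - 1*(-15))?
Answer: 9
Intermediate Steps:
2*(-15) + (24 - 1*(-15)) = -30 + (24 + 15) = -30 + 39 = 9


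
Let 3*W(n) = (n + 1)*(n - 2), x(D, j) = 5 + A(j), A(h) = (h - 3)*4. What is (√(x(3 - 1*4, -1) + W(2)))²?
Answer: -11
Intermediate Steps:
A(h) = -12 + 4*h (A(h) = (-3 + h)*4 = -12 + 4*h)
x(D, j) = -7 + 4*j (x(D, j) = 5 + (-12 + 4*j) = -7 + 4*j)
W(n) = (1 + n)*(-2 + n)/3 (W(n) = ((n + 1)*(n - 2))/3 = ((1 + n)*(-2 + n))/3 = (1 + n)*(-2 + n)/3)
(√(x(3 - 1*4, -1) + W(2)))² = (√((-7 + 4*(-1)) + (-⅔ - ⅓*2 + (⅓)*2²)))² = (√((-7 - 4) + (-⅔ - ⅔ + (⅓)*4)))² = (√(-11 + (-⅔ - ⅔ + 4/3)))² = (√(-11 + 0))² = (√(-11))² = (I*√11)² = -11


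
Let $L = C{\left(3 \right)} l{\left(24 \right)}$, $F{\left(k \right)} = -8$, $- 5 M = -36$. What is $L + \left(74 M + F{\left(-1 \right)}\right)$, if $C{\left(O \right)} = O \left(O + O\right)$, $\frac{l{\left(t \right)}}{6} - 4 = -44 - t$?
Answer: $- \frac{31936}{5} \approx -6387.2$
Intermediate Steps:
$l{\left(t \right)} = -240 - 6 t$ ($l{\left(t \right)} = 24 + 6 \left(-44 - t\right) = 24 - \left(264 + 6 t\right) = -240 - 6 t$)
$M = \frac{36}{5}$ ($M = \left(- \frac{1}{5}\right) \left(-36\right) = \frac{36}{5} \approx 7.2$)
$C{\left(O \right)} = 2 O^{2}$ ($C{\left(O \right)} = O 2 O = 2 O^{2}$)
$L = -6912$ ($L = 2 \cdot 3^{2} \left(-240 - 144\right) = 2 \cdot 9 \left(-240 - 144\right) = 18 \left(-384\right) = -6912$)
$L + \left(74 M + F{\left(-1 \right)}\right) = -6912 + \left(74 \cdot \frac{36}{5} - 8\right) = -6912 + \left(\frac{2664}{5} - 8\right) = -6912 + \frac{2624}{5} = - \frac{31936}{5}$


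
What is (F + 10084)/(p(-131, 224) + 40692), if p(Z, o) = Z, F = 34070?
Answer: 44154/40561 ≈ 1.0886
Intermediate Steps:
(F + 10084)/(p(-131, 224) + 40692) = (34070 + 10084)/(-131 + 40692) = 44154/40561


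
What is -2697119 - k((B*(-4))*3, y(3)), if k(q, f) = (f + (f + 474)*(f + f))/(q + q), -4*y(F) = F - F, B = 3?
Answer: -2697119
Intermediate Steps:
y(F) = 0 (y(F) = -(F - F)/4 = -¼*0 = 0)
k(q, f) = (f + 2*f*(474 + f))/(2*q) (k(q, f) = (f + (474 + f)*(2*f))/((2*q)) = (f + 2*f*(474 + f))*(1/(2*q)) = (f + 2*f*(474 + f))/(2*q))
-2697119 - k((B*(-4))*3, y(3)) = -2697119 - 0*(949 + 2*0)/(2*((3*(-4))*3)) = -2697119 - 0*(949 + 0)/(2*((-12*3))) = -2697119 - 0*949/(2*(-36)) = -2697119 - 0*(-1)*949/(2*36) = -2697119 - 1*0 = -2697119 + 0 = -2697119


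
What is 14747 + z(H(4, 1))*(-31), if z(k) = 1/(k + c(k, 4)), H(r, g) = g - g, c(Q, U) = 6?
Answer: 88451/6 ≈ 14742.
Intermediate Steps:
H(r, g) = 0
z(k) = 1/(6 + k) (z(k) = 1/(k + 6) = 1/(6 + k))
14747 + z(H(4, 1))*(-31) = 14747 - 31/(6 + 0) = 14747 - 31/6 = 88451/6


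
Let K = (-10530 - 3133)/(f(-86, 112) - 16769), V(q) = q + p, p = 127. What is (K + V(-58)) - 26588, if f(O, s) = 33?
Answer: -443808321/16736 ≈ -26518.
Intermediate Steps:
V(q) = 127 + q (V(q) = q + 127 = 127 + q)
K = 13663/16736 (K = (-10530 - 3133)/(33 - 16769) = -13663/(-16736) = -13663*(-1/16736) = 13663/16736 ≈ 0.81638)
(K + V(-58)) - 26588 = (13663/16736 + (127 - 58)) - 26588 = (13663/16736 + 69) - 26588 = 1168447/16736 - 26588 = -443808321/16736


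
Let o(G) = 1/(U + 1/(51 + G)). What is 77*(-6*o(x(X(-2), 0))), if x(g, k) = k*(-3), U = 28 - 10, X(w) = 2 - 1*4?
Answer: -23562/919 ≈ -25.639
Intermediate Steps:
X(w) = -2 (X(w) = 2 - 4 = -2)
U = 18
x(g, k) = -3*k
o(G) = 1/(18 + 1/(51 + G))
77*(-6*o(x(X(-2), 0))) = 77*(-6*(51 - 3*0)/(919 + 18*(-3*0))) = 77*(-6*(51 + 0)/(919 + 18*0)) = 77*(-6*51/(919 + 0)) = 77*(-6*51/919) = 77*(-306/919) = -23562/919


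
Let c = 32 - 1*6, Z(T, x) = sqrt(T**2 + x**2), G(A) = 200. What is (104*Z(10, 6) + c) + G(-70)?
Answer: 226 + 208*sqrt(34) ≈ 1438.8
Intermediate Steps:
c = 26 (c = 32 - 6 = 26)
(104*Z(10, 6) + c) + G(-70) = (104*sqrt(10**2 + 6**2) + 26) + 200 = (104*sqrt(100 + 36) + 26) + 200 = (104*sqrt(136) + 26) + 200 = (104*(2*sqrt(34)) + 26) + 200 = (208*sqrt(34) + 26) + 200 = (26 + 208*sqrt(34)) + 200 = 226 + 208*sqrt(34)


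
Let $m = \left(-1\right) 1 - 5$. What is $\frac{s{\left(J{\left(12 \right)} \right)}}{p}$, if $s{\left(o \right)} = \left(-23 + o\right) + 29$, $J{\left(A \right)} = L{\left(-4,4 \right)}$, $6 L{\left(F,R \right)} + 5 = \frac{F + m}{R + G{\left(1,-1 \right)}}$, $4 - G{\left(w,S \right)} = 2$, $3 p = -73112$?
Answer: $- \frac{11}{54834} \approx -0.00020061$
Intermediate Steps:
$p = - \frac{73112}{3}$ ($p = \frac{1}{3} \left(-73112\right) = - \frac{73112}{3} \approx -24371.0$)
$G{\left(w,S \right)} = 2$ ($G{\left(w,S \right)} = 4 - 2 = 2$)
$m = -6$ ($m = -1 - 5 = -6$)
$L{\left(F,R \right)} = - \frac{5}{6} + \frac{-6 + F}{6 \left(2 + R\right)}$ ($L{\left(F,R \right)} = - \frac{5}{6} + \frac{\left(F - 6\right) \frac{1}{R + 2}}{6} = - \frac{5}{6} + \frac{\left(-6 + F\right) \frac{1}{2 + R}}{6} = - \frac{5}{6} + \frac{\frac{1}{2 + R} \left(-6 + F\right)}{6} = - \frac{5}{6} + \frac{-6 + F}{6 \left(2 + R\right)}$)
$J{\left(A \right)} = - \frac{10}{9}$ ($J{\left(A \right)} = \frac{-16 - 4 - 20}{6 \left(2 + 4\right)} = \frac{-16 - 4 - 20}{6 \cdot 6} = \frac{1}{6} \cdot \frac{1}{6} \left(-40\right) = - \frac{10}{9}$)
$s{\left(o \right)} = 6 + o$
$\frac{s{\left(J{\left(12 \right)} \right)}}{p} = \frac{6 - \frac{10}{9}}{- \frac{73112}{3}} = \frac{44}{9} \left(- \frac{3}{73112}\right) = - \frac{11}{54834}$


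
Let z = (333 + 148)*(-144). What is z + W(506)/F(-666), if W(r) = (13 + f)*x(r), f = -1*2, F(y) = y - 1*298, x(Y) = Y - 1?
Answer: -66776051/964 ≈ -69270.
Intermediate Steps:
x(Y) = -1 + Y
F(y) = -298 + y (F(y) = y - 298 = -298 + y)
f = -2
W(r) = -11 + 11*r (W(r) = (13 - 2)*(-1 + r) = 11*(-1 + r) = -11 + 11*r)
z = -69264 (z = 481*(-144) = -69264)
z + W(506)/F(-666) = -69264 + (-11 + 11*506)/(-298 - 666) = -69264 + (-11 + 5566)/(-964) = -69264 + 5555*(-1/964) = -69264 - 5555/964 = -66776051/964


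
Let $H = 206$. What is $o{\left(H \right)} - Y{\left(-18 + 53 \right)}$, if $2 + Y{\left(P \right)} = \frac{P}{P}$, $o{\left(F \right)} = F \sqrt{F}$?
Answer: $1 + 206 \sqrt{206} \approx 2957.7$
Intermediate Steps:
$o{\left(F \right)} = F^{\frac{3}{2}}$
$Y{\left(P \right)} = -1$ ($Y{\left(P \right)} = -2 + \frac{P}{P} = -2 + 1 = -1$)
$o{\left(H \right)} - Y{\left(-18 + 53 \right)} = 206^{\frac{3}{2}} - -1 = 206 \sqrt{206} + 1 = 1 + 206 \sqrt{206}$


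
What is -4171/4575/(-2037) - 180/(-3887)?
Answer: 17460641/373443525 ≈ 0.046756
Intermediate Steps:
-4171/4575/(-2037) - 180/(-3887) = -4171*1/4575*(-1/2037) - 180*(-1/3887) = -4171/4575*(-1/2037) + 180/3887 = 43/96075 + 180/3887 = 17460641/373443525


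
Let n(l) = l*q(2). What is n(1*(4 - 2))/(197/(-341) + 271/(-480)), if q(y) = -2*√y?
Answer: 654720*√2/186971 ≈ 4.9522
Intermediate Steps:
n(l) = -2*l*√2 (n(l) = l*(-2*√2) = -2*l*√2)
n(1*(4 - 2))/(197/(-341) + 271/(-480)) = (-2*1*(4 - 2)*√2)/(197/(-341) + 271/(-480)) = (-2*1*2*√2)/(197*(-1/341) + 271*(-1/480)) = (-2*2*√2)/(-197/341 - 271/480) = (-4*√2)/(-186971/163680) = -4*√2*(-163680/186971) = 654720*√2/186971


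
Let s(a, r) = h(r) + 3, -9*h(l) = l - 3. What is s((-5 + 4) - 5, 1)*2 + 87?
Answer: 841/9 ≈ 93.444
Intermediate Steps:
h(l) = 1/3 - l/9 (h(l) = -(l - 3)/9 = -(-3 + l)/9 = 1/3 - l/9)
s(a, r) = 10/3 - r/9 (s(a, r) = (1/3 - r/9) + 3 = 10/3 - r/9)
s((-5 + 4) - 5, 1)*2 + 87 = (10/3 - 1/9*1)*2 + 87 = (10/3 - 1/9)*2 + 87 = (29/9)*2 + 87 = 58/9 + 87 = 841/9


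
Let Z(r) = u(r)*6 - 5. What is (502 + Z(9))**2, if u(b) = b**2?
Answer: 966289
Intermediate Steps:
Z(r) = -5 + 6*r**2 (Z(r) = r**2*6 - 5 = 6*r**2 - 5 = -5 + 6*r**2)
(502 + Z(9))**2 = (502 + (-5 + 6*9**2))**2 = (502 + (-5 + 6*81))**2 = (502 + (-5 + 486))**2 = (502 + 481)**2 = 983**2 = 966289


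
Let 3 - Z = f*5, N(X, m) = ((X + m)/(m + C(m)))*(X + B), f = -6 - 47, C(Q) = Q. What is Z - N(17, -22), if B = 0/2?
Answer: 11707/44 ≈ 266.07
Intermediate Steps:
B = 0 (B = 0*(1/2) = 0)
f = -53
N(X, m) = X*(X + m)/(2*m) (N(X, m) = ((X + m)/(m + m))*(X + 0) = ((X + m)/((2*m)))*X = ((X + m)*(1/(2*m)))*X = ((X + m)/(2*m))*X = X*(X + m)/(2*m))
Z = 268 (Z = 3 - (-53)*5 = 3 - 1*(-265) = 3 + 265 = 268)
Z - N(17, -22) = 268 - 17*(17 - 22)/(2*(-22)) = 268 - 17*(-1)*(-5)/(2*22) = 268 - 1*85/44 = 268 - 85/44 = 11707/44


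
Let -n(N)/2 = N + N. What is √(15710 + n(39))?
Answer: √15554 ≈ 124.72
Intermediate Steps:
n(N) = -4*N (n(N) = -2*(N + N) = -4*N)
√(15710 + n(39)) = √(15710 - 4*39) = √(15710 - 156) = √15554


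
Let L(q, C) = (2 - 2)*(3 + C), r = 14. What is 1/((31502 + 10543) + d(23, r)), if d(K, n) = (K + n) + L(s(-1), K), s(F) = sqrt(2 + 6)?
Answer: 1/42082 ≈ 2.3763e-5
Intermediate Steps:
s(F) = 2*sqrt(2) (s(F) = sqrt(8) = 2*sqrt(2))
L(q, C) = 0 (L(q, C) = 0*(3 + C) = 0)
d(K, n) = K + n (d(K, n) = (K + n) + 0 = K + n)
1/((31502 + 10543) + d(23, r)) = 1/((31502 + 10543) + (23 + 14)) = 1/(42045 + 37) = 1/42082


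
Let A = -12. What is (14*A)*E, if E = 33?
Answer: -5544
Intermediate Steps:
(14*A)*E = (14*(-12))*33 = -168*33 = -5544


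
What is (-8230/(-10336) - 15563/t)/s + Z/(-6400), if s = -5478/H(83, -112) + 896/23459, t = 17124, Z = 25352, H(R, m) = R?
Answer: -1694434725744239/427936940134800 ≈ -3.9595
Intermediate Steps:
s = -1547398/23459 (s = -5478/83 + 896/23459 = -5478*1/83 + 896*(1/23459) = -66 + 896/23459 = -1547398/23459 ≈ -65.962)
(-8230/(-10336) - 15563/t)/s + Z/(-6400) = (-8230/(-10336) - 15563/17124)/(-1547398/23459) + 25352/(-6400) = (-8230*(-1/10336) - 15563*1/17124)*(-23459/1547398) + 25352*(-1/6400) = (4115/5168 - 15563/17124)*(-23459/1547398) - 3169/800 = -2491081/22124208*(-23459/1547398) - 3169/800 = 58438269179/34234955210784 - 3169/800 = -1694434725744239/427936940134800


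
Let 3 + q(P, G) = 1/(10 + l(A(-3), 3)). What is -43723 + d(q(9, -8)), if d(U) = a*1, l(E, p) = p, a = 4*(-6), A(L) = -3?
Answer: -43747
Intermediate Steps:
a = -24
q(P, G) = -38/13 (q(P, G) = -3 + 1/(10 + 3) = -3 + 1/13 = -38/13)
d(U) = -24 (d(U) = -24*1 = -24)
-43723 + d(q(9, -8)) = -43723 - 24 = -43747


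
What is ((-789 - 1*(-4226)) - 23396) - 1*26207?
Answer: -46166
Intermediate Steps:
((-789 - 1*(-4226)) - 23396) - 1*26207 = ((-789 + 4226) - 23396) - 26207 = (3437 - 23396) - 26207 = -19959 - 26207 = -46166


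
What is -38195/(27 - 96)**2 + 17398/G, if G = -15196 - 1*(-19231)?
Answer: -23761649/6403545 ≈ -3.7107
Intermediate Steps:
G = 4035 (G = -15196 + 19231 = 4035)
-38195/(27 - 96)**2 + 17398/G = -38195/(27 - 96)**2 + 17398/4035 = -38195/((-69)**2) + 17398*(1/4035) = -38195/4761 + 17398/4035 = -23761649/6403545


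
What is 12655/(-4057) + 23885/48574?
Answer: -517802525/197064718 ≈ -2.6276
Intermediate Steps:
12655/(-4057) + 23885/48574 = 12655*(-1/4057) + 23885*(1/48574) = -12655/4057 + 23885/48574 = -517802525/197064718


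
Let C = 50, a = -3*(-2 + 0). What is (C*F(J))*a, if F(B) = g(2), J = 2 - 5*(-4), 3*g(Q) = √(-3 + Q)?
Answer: 100*I ≈ 100.0*I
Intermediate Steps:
a = 6 (a = -3*(-2) = 6)
g(Q) = √(-3 + Q)/3
J = 22 (J = 2 + 20 = 22)
F(B) = I/3 (F(B) = √(-3 + 2)/3 = √(-1)/3 = I/3)
(C*F(J))*a = (50*(I/3))*6 = (50*I/3)*6 = 100*I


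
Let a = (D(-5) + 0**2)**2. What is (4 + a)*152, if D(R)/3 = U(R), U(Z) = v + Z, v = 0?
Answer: 34808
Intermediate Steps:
U(Z) = Z (U(Z) = 0 + Z = Z)
D(R) = 3*R
a = 225 (a = (3*(-5) + 0**2)**2 = (-15 + 0)**2 = (-15)**2 = 225)
(4 + a)*152 = (4 + 225)*152 = 229*152 = 34808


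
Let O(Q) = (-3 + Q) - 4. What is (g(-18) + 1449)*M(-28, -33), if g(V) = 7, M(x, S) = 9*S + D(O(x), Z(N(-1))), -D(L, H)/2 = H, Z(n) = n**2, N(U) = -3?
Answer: -458640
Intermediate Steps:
O(Q) = -7 + Q
D(L, H) = -2*H
M(x, S) = -18 + 9*S (M(x, S) = 9*S - 2*(-3)**2 = 9*S - 2*9 = 9*S - 18 = -18 + 9*S)
(g(-18) + 1449)*M(-28, -33) = (7 + 1449)*(-18 + 9*(-33)) = 1456*(-18 - 297) = 1456*(-315) = -458640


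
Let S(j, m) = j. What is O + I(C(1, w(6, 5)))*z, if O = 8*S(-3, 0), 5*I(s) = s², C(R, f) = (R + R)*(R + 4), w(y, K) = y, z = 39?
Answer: 756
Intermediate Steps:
C(R, f) = 2*R*(4 + R) (C(R, f) = (2*R)*(4 + R) = 2*R*(4 + R))
I(s) = s²/5
O = -24 (O = 8*(-3) = -24)
O + I(C(1, w(6, 5)))*z = -24 + ((2*1*(4 + 1))²/5)*39 = -24 + ((2*1*5)²/5)*39 = -24 + ((⅕)*10²)*39 = -24 + ((⅕)*100)*39 = -24 + 20*39 = -24 + 780 = 756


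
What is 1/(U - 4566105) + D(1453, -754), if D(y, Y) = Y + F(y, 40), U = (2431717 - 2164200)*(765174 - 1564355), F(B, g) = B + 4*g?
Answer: 183653400856837/213799069682 ≈ 859.00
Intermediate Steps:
U = -213794503577 (U = 267517*(-799181) = -213794503577)
D(y, Y) = 160 + Y + y (D(y, Y) = Y + (y + 4*40) = Y + (y + 160) = Y + (160 + y) = 160 + Y + y)
1/(U - 4566105) + D(1453, -754) = 1/(-213794503577 - 4566105) + (160 - 754 + 1453) = 1/(-213799069682) + 859 = -1/213799069682 + 859 = 183653400856837/213799069682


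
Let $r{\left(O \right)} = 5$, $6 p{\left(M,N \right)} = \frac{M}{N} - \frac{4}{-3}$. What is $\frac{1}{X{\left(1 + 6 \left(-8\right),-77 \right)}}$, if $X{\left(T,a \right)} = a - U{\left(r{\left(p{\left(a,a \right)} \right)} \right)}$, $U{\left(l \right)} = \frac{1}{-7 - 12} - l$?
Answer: $- \frac{19}{1367} \approx -0.013899$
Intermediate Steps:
$p{\left(M,N \right)} = \frac{2}{9} + \frac{M}{6 N}$ ($p{\left(M,N \right)} = \frac{\frac{M}{N} - \frac{4}{-3}}{6} = \frac{\frac{M}{N} - - \frac{4}{3}}{6} = \frac{\frac{M}{N} + \frac{4}{3}}{6} = \frac{\frac{4}{3} + \frac{M}{N}}{6} = \frac{2}{9} + \frac{M}{6 N}$)
$U{\left(l \right)} = - \frac{1}{19} - l$ ($U{\left(l \right)} = \frac{1}{-19} - l = - \frac{1}{19} - l$)
$X{\left(T,a \right)} = \frac{96}{19} + a$ ($X{\left(T,a \right)} = a - \left(- \frac{1}{19} - 5\right) = a - - \frac{96}{19} = a + \frac{96}{19} = \frac{96}{19} + a$)
$\frac{1}{X{\left(1 + 6 \left(-8\right),-77 \right)}} = \frac{1}{\frac{96}{19} - 77} = \frac{1}{- \frac{1367}{19}} = - \frac{19}{1367}$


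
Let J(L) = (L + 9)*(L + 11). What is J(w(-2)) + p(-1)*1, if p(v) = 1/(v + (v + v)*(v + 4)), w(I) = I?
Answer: 440/7 ≈ 62.857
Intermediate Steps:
p(v) = 1/(v + 2*v*(4 + v)) (p(v) = 1/(v + (2*v)*(4 + v)) = 1/(v + 2*v*(4 + v)))
J(L) = (9 + L)*(11 + L)
J(w(-2)) + p(-1)*1 = (99 + (-2)² + 20*(-2)) + (1/((-1)*(9 + 2*(-1))))*1 = (99 + 4 - 40) - 1/(9 - 2)*1 = 63 - 1/7*1 = 63 - 1*⅐*1 = 63 - ⅐*1 = 63 - ⅐ = 440/7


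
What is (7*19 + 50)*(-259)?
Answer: -47397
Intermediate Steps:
(7*19 + 50)*(-259) = (133 + 50)*(-259) = 183*(-259) = -47397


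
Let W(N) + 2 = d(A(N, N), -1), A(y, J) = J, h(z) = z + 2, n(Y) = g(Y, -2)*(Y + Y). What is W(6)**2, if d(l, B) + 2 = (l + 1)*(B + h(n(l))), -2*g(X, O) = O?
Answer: 7569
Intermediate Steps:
g(X, O) = -O/2
n(Y) = 2*Y (n(Y) = (-1/2*(-2))*(Y + Y) = 1*(2*Y) = 2*Y)
h(z) = 2 + z
d(l, B) = -2 + (1 + l)*(2 + B + 2*l) (d(l, B) = -2 + (l + 1)*(B + (2 + 2*l)) = -2 + (1 + l)*(2 + B + 2*l))
W(N) = -3 + 2*N**2 + 3*N (W(N) = -2 + (-1 + 2*N**2 + 4*N - N) = -2 + (-1 + 2*N**2 + 3*N) = -3 + 2*N**2 + 3*N)
W(6)**2 = (-3 + 6 + 2*6*(1 + 6))**2 = (-3 + 6 + 2*6*7)**2 = (-3 + 6 + 84)**2 = 87**2 = 7569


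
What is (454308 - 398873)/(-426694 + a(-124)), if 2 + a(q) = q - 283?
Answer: -55435/427103 ≈ -0.12979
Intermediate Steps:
a(q) = -285 + q (a(q) = -2 + (q - 283) = -2 + (-283 + q) = -285 + q)
(454308 - 398873)/(-426694 + a(-124)) = (454308 - 398873)/(-426694 + (-285 - 124)) = 55435/(-426694 - 409) = 55435/(-427103) = 55435*(-1/427103) = -55435/427103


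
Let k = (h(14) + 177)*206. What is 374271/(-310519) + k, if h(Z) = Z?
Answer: 12217306303/310519 ≈ 39345.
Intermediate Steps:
k = 39346 (k = (14 + 177)*206 = 191*206 = 39346)
374271/(-310519) + k = 374271/(-310519) + 39346 = 374271*(-1/310519) + 39346 = -374271/310519 + 39346 = 12217306303/310519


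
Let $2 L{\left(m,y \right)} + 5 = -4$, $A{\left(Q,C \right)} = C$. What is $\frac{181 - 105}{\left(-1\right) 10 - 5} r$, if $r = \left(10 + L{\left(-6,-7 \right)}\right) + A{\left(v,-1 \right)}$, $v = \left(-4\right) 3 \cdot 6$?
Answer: $- \frac{114}{5} \approx -22.8$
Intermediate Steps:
$v = -72$ ($v = \left(-12\right) 6 = -72$)
$L{\left(m,y \right)} = - \frac{9}{2}$ ($L{\left(m,y \right)} = - \frac{5}{2} + \frac{1}{2} \left(-4\right) = - \frac{5}{2} - 2 = - \frac{9}{2}$)
$r = \frac{9}{2}$ ($r = \left(10 - \frac{9}{2}\right) - 1 = \frac{11}{2} - 1 = \frac{9}{2} \approx 4.5$)
$\frac{181 - 105}{\left(-1\right) 10 - 5} r = \frac{181 - 105}{\left(-1\right) 10 - 5} \cdot \frac{9}{2} = \frac{76}{-10 - 5} \cdot \frac{9}{2} = \frac{76}{-15} \cdot \frac{9}{2} = 76 \left(- \frac{1}{15}\right) \frac{9}{2} = \left(- \frac{76}{15}\right) \frac{9}{2} = - \frac{114}{5}$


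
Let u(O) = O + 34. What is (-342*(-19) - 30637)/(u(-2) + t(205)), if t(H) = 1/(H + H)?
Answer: -9896990/13121 ≈ -754.29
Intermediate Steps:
u(O) = 34 + O
t(H) = 1/(2*H)
(-342*(-19) - 30637)/(u(-2) + t(205)) = (-342*(-19) - 30637)/((34 - 2) + (½)/205) = (6498 - 30637)/(32 + (½)*(1/205)) = -24139/(32 + 1/410) = -24139/13121/410 = -24139*410/13121 = -9896990/13121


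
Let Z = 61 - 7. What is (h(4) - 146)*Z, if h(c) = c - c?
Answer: -7884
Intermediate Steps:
h(c) = 0
Z = 54
(h(4) - 146)*Z = (0 - 146)*54 = -146*54 = -7884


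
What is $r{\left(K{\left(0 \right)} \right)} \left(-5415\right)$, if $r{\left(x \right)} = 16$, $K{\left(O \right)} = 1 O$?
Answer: $-86640$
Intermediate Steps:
$K{\left(O \right)} = O$
$r{\left(K{\left(0 \right)} \right)} \left(-5415\right) = 16 \left(-5415\right) = -86640$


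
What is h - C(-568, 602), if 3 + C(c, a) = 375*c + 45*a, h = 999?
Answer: 186912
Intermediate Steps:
C(c, a) = -3 + 45*a + 375*c (C(c, a) = -3 + (375*c + 45*a) = -3 + (45*a + 375*c) = -3 + 45*a + 375*c)
h - C(-568, 602) = 999 - (-3 + 45*602 + 375*(-568)) = 999 - (-3 + 27090 - 213000) = 999 - 1*(-185913) = 999 + 185913 = 186912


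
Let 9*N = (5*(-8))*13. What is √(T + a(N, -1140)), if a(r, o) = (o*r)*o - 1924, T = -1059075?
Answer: I*√76148999 ≈ 8726.3*I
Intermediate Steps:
N = -520/9 (N = ((5*(-8))*13)/9 = (-40*13)/9 = (⅑)*(-520) = -520/9 ≈ -57.778)
a(r, o) = -1924 + r*o² (a(r, o) = r*o² - 1924 = -1924 + r*o²)
√(T + a(N, -1140)) = √(-1059075 + (-1924 - 520/9*(-1140)²)) = √(-1059075 + (-1924 - 520/9*1299600)) = √(-1059075 + (-1924 - 75088000)) = √(-1059075 - 75089924) = √(-76148999) = I*√76148999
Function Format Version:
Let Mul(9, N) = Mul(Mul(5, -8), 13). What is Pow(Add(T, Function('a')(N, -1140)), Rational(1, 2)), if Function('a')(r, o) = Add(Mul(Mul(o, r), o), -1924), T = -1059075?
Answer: Mul(I, Pow(76148999, Rational(1, 2))) ≈ Mul(8726.3, I)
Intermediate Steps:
N = Rational(-520, 9) (N = Mul(Rational(1, 9), Mul(Mul(5, -8), 13)) = Mul(Rational(1, 9), Mul(-40, 13)) = Mul(Rational(1, 9), -520) = Rational(-520, 9) ≈ -57.778)
Function('a')(r, o) = Add(-1924, Mul(r, Pow(o, 2))) (Function('a')(r, o) = Add(Mul(r, Pow(o, 2)), -1924) = Add(-1924, Mul(r, Pow(o, 2))))
Pow(Add(T, Function('a')(N, -1140)), Rational(1, 2)) = Pow(Add(-1059075, Add(-1924, Mul(Rational(-520, 9), Pow(-1140, 2)))), Rational(1, 2)) = Pow(Add(-1059075, Add(-1924, Mul(Rational(-520, 9), 1299600))), Rational(1, 2)) = Pow(Add(-1059075, Add(-1924, -75088000)), Rational(1, 2)) = Pow(Add(-1059075, -75089924), Rational(1, 2)) = Pow(-76148999, Rational(1, 2)) = Mul(I, Pow(76148999, Rational(1, 2)))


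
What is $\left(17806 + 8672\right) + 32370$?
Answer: $58848$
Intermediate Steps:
$\left(17806 + 8672\right) + 32370 = 26478 + 32370 = 58848$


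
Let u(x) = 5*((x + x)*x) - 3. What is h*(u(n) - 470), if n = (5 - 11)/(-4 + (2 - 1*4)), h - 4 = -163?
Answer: 73617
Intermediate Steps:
h = -159 (h = 4 - 163 = -159)
n = 1 (n = -6/(-4 + (2 - 4)) = -6/(-4 - 2) = -6/(-6) = -6*(-⅙) = 1)
u(x) = -3 + 10*x² (u(x) = 5*((2*x)*x) - 3 = 5*(2*x²) - 3 = 10*x² - 3 = -3 + 10*x²)
h*(u(n) - 470) = -159*((-3 + 10*1²) - 470) = -159*((-3 + 10*1) - 470) = -159*((-3 + 10) - 470) = -159*(7 - 470) = -159*(-463) = 73617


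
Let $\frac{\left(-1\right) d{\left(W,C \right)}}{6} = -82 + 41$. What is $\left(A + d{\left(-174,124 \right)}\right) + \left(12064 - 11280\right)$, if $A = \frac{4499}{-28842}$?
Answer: $\frac{2700251}{2622} \approx 1029.8$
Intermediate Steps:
$A = - \frac{409}{2622}$ ($A = 4499 \left(- \frac{1}{28842}\right) = - \frac{409}{2622} \approx -0.15599$)
$d{\left(W,C \right)} = 246$ ($d{\left(W,C \right)} = - 6 \left(-82 + 41\right) = \left(-6\right) \left(-41\right) = 246$)
$\left(A + d{\left(-174,124 \right)}\right) + \left(12064 - 11280\right) = \left(- \frac{409}{2622} + 246\right) + \left(12064 - 11280\right) = \frac{644603}{2622} + \left(12064 - 11280\right) = \frac{644603}{2622} + 784 = \frac{2700251}{2622}$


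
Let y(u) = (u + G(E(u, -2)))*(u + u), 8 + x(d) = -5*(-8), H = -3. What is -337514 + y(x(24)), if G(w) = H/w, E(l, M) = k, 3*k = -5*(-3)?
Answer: -1677522/5 ≈ -3.3550e+5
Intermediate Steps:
k = 5 (k = (-5*(-3))/3 = (⅓)*15 = 5)
x(d) = 32 (x(d) = -8 - 5*(-8) = -8 + 40 = 32)
E(l, M) = 5
G(w) = -3/w
y(u) = 2*u*(-⅗ + u) (y(u) = (u - 3/5)*(u + u) = (u - 3*⅕)*(2*u) = (u - ⅗)*(2*u) = (-⅗ + u)*(2*u) = 2*u*(-⅗ + u))
-337514 + y(x(24)) = -337514 + (⅖)*32*(-3 + 5*32) = -337514 + (⅖)*32*(-3 + 160) = -337514 + (⅖)*32*157 = -337514 + 10048/5 = -1677522/5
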